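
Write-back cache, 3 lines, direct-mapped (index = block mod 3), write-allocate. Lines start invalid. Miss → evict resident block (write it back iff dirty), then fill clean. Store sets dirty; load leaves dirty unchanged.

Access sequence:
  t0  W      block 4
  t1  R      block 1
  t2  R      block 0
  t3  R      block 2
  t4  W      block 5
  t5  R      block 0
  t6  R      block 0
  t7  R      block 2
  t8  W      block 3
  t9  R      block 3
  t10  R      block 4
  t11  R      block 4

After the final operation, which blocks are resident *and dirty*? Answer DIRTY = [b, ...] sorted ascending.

DIRTY = [3]

  0 | W B4 → L1 miss [D]
  1 | R B1 → L1 miss wb→B4 [-]
  2 | R B0 → L0 miss [-]
  3 | R B2 → L2 miss [-]
  4 | W B5 → L2 miss [D]
  5 | R B0 → L0 hit [-]
  6 | R B0 → L0 hit [-]
  7 | R B2 → L2 miss wb→B5 [-]
  8 | W B3 → L0 miss [D]
  9 | R B3 → L0 hit [D]
  10 | R B4 → L1 miss [-]
  11 | R B4 → L1 hit [-]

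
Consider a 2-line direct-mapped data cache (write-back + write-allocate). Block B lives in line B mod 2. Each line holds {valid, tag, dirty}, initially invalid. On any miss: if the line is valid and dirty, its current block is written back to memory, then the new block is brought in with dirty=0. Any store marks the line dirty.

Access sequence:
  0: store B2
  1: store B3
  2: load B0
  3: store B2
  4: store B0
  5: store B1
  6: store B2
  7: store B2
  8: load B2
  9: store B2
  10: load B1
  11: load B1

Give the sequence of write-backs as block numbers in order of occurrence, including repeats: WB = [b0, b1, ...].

0: W B2 -> L0 miss  d=D]
1: W B3 -> L1 miss  d=D]
2: R B0 -> L0 miss wb->B2  d=-]
3: W B2 -> L0 miss  d=D]
4: W B0 -> L0 miss wb->B2  d=D]
5: W B1 -> L1 miss wb->B3  d=D]
6: W B2 -> L0 miss wb->B0  d=D]
7: W B2 -> L0 hit  d=D]
8: R B2 -> L0 hit  d=D]
9: W B2 -> L0 hit  d=D]
10: R B1 -> L1 hit  d=D]
11: R B1 -> L1 hit  d=D]

WB = [2, 2, 3, 0]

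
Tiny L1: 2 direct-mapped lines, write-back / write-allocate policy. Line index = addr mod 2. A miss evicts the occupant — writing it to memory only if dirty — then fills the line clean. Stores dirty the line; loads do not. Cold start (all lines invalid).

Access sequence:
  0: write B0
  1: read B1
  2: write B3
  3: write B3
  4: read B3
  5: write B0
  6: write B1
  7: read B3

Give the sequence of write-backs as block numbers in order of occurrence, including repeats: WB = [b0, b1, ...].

WB = [3, 1]

  0 | W B0 → L0 miss [D]
  1 | R B1 → L1 miss [-]
  2 | W B3 → L1 miss [D]
  3 | W B3 → L1 hit [D]
  4 | R B3 → L1 hit [D]
  5 | W B0 → L0 hit [D]
  6 | W B1 → L1 miss wb→B3 [D]
  7 | R B3 → L1 miss wb→B1 [-]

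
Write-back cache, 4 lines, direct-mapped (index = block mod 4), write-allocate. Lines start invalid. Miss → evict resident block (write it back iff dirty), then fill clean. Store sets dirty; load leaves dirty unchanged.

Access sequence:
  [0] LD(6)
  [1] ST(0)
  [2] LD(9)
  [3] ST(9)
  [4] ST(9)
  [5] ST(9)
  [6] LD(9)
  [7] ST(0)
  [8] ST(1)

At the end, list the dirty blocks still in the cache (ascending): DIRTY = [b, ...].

  0 | R B6 → L2 miss [-]
  1 | W B0 → L0 miss [D]
  2 | R B9 → L1 miss [-]
  3 | W B9 → L1 hit [D]
  4 | W B9 → L1 hit [D]
  5 | W B9 → L1 hit [D]
  6 | R B9 → L1 hit [D]
  7 | W B0 → L0 hit [D]
  8 | W B1 → L1 miss wb→B9 [D]

DIRTY = [0, 1]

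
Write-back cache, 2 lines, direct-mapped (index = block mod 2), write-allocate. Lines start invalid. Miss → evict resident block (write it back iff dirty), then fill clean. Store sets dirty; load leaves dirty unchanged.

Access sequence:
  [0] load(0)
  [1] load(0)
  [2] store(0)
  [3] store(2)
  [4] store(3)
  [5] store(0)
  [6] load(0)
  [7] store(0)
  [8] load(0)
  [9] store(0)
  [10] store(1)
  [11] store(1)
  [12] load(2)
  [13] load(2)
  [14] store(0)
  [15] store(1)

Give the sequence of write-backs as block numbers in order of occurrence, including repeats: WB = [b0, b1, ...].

WB = [0, 2, 3, 0]

0: R B0 -> L0 miss  d=-]
1: R B0 -> L0 hit  d=-]
2: W B0 -> L0 hit  d=D]
3: W B2 -> L0 miss wb->B0  d=D]
4: W B3 -> L1 miss  d=D]
5: W B0 -> L0 miss wb->B2  d=D]
6: R B0 -> L0 hit  d=D]
7: W B0 -> L0 hit  d=D]
8: R B0 -> L0 hit  d=D]
9: W B0 -> L0 hit  d=D]
10: W B1 -> L1 miss wb->B3  d=D]
11: W B1 -> L1 hit  d=D]
12: R B2 -> L0 miss wb->B0  d=-]
13: R B2 -> L0 hit  d=-]
14: W B0 -> L0 miss  d=D]
15: W B1 -> L1 hit  d=D]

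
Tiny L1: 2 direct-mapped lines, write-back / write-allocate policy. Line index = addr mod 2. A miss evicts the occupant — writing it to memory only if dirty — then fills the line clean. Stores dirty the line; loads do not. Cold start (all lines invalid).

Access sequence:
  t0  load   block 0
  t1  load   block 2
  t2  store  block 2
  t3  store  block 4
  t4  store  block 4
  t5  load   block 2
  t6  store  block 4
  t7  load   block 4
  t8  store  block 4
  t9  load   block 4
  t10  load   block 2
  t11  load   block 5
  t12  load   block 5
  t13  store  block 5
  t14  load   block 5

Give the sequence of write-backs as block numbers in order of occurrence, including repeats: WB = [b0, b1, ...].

0: R B0 → L0 miss [-]
1: R B2 → L0 miss [-]
2: W B2 → L0 hit [D]
3: W B4 → L0 miss wb→B2 [D]
4: W B4 → L0 hit [D]
5: R B2 → L0 miss wb→B4 [-]
6: W B4 → L0 miss [D]
7: R B4 → L0 hit [D]
8: W B4 → L0 hit [D]
9: R B4 → L0 hit [D]
10: R B2 → L0 miss wb→B4 [-]
11: R B5 → L1 miss [-]
12: R B5 → L1 hit [-]
13: W B5 → L1 hit [D]
14: R B5 → L1 hit [D]

WB = [2, 4, 4]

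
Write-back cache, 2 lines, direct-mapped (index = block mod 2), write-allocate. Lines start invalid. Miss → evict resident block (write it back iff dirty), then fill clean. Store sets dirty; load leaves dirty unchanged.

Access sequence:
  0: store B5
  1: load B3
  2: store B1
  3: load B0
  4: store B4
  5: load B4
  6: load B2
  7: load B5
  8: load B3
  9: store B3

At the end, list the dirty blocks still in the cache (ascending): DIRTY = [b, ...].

0: W B5 → L1 miss [D]
1: R B3 → L1 miss wb→B5 [-]
2: W B1 → L1 miss [D]
3: R B0 → L0 miss [-]
4: W B4 → L0 miss [D]
5: R B4 → L0 hit [D]
6: R B2 → L0 miss wb→B4 [-]
7: R B5 → L1 miss wb→B1 [-]
8: R B3 → L1 miss [-]
9: W B3 → L1 hit [D]

DIRTY = [3]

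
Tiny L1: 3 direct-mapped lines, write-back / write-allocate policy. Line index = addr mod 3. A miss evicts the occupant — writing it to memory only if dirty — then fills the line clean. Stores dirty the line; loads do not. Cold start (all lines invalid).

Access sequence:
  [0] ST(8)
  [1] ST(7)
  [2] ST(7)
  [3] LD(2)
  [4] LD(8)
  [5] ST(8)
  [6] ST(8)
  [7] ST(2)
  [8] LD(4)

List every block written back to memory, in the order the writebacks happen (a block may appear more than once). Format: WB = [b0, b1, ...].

WB = [8, 8, 7]

0: W B8 -> L2 miss  d=D]
1: W B7 -> L1 miss  d=D]
2: W B7 -> L1 hit  d=D]
3: R B2 -> L2 miss wb->B8  d=-]
4: R B8 -> L2 miss  d=-]
5: W B8 -> L2 hit  d=D]
6: W B8 -> L2 hit  d=D]
7: W B2 -> L2 miss wb->B8  d=D]
8: R B4 -> L1 miss wb->B7  d=-]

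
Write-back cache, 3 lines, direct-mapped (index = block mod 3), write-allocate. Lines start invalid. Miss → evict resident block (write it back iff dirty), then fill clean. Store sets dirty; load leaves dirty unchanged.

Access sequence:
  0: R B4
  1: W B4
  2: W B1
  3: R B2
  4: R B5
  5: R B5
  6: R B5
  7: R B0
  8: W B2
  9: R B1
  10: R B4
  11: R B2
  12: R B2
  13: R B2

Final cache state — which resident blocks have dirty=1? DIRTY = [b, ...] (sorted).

0: R B4 → L1 miss [-]
1: W B4 → L1 hit [D]
2: W B1 → L1 miss wb→B4 [D]
3: R B2 → L2 miss [-]
4: R B5 → L2 miss [-]
5: R B5 → L2 hit [-]
6: R B5 → L2 hit [-]
7: R B0 → L0 miss [-]
8: W B2 → L2 miss [D]
9: R B1 → L1 hit [D]
10: R B4 → L1 miss wb→B1 [-]
11: R B2 → L2 hit [D]
12: R B2 → L2 hit [D]
13: R B2 → L2 hit [D]

DIRTY = [2]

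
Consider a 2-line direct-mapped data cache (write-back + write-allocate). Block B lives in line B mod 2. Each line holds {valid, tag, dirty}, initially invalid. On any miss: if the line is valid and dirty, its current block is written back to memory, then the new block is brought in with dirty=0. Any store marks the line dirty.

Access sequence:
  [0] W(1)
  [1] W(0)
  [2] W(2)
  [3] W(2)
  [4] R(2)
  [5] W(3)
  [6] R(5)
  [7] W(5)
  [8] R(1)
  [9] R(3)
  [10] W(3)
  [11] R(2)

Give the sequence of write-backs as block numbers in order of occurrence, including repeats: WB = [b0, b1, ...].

0: W B1 -> L1 miss  d=D]
1: W B0 -> L0 miss  d=D]
2: W B2 -> L0 miss wb->B0  d=D]
3: W B2 -> L0 hit  d=D]
4: R B2 -> L0 hit  d=D]
5: W B3 -> L1 miss wb->B1  d=D]
6: R B5 -> L1 miss wb->B3  d=-]
7: W B5 -> L1 hit  d=D]
8: R B1 -> L1 miss wb->B5  d=-]
9: R B3 -> L1 miss  d=-]
10: W B3 -> L1 hit  d=D]
11: R B2 -> L0 hit  d=D]

WB = [0, 1, 3, 5]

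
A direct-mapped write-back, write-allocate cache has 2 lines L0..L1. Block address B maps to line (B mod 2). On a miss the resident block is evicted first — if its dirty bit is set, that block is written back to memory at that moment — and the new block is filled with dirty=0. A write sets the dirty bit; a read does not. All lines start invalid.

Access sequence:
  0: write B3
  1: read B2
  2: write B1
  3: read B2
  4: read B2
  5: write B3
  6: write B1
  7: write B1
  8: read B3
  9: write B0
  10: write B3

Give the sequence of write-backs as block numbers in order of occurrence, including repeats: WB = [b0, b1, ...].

0: W B3 -> L1 miss  d=D]
1: R B2 -> L0 miss  d=-]
2: W B1 -> L1 miss wb->B3  d=D]
3: R B2 -> L0 hit  d=-]
4: R B2 -> L0 hit  d=-]
5: W B3 -> L1 miss wb->B1  d=D]
6: W B1 -> L1 miss wb->B3  d=D]
7: W B1 -> L1 hit  d=D]
8: R B3 -> L1 miss wb->B1  d=-]
9: W B0 -> L0 miss  d=D]
10: W B3 -> L1 hit  d=D]

WB = [3, 1, 3, 1]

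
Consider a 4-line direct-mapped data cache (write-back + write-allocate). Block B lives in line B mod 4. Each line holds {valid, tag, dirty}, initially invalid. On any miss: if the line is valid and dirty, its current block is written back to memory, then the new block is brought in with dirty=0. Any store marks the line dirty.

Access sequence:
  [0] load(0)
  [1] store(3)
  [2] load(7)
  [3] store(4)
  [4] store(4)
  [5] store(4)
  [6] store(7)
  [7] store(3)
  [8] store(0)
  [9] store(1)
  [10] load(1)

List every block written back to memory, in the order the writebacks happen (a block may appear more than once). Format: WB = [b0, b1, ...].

  0 | R B0 → L0 miss [-]
  1 | W B3 → L3 miss [D]
  2 | R B7 → L3 miss wb→B3 [-]
  3 | W B4 → L0 miss [D]
  4 | W B4 → L0 hit [D]
  5 | W B4 → L0 hit [D]
  6 | W B7 → L3 hit [D]
  7 | W B3 → L3 miss wb→B7 [D]
  8 | W B0 → L0 miss wb→B4 [D]
  9 | W B1 → L1 miss [D]
  10 | R B1 → L1 hit [D]

WB = [3, 7, 4]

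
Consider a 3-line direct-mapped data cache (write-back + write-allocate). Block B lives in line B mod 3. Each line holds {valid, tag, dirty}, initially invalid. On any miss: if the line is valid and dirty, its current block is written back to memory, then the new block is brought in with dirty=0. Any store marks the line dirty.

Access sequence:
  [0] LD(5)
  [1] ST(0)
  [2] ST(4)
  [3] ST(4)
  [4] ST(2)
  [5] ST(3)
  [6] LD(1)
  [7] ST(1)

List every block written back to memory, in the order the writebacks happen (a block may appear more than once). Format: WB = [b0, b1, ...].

0: R B5 → L2 miss [-]
1: W B0 → L0 miss [D]
2: W B4 → L1 miss [D]
3: W B4 → L1 hit [D]
4: W B2 → L2 miss [D]
5: W B3 → L0 miss wb→B0 [D]
6: R B1 → L1 miss wb→B4 [-]
7: W B1 → L1 hit [D]

WB = [0, 4]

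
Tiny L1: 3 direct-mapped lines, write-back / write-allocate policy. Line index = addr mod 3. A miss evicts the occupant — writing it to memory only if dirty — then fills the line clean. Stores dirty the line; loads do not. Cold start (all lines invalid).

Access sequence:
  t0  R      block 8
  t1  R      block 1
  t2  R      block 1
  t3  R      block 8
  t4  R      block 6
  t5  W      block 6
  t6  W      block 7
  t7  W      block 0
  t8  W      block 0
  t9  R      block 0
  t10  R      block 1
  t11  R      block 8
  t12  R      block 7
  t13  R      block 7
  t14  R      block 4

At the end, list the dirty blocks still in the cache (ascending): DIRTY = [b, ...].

0: R B8 -> L2 miss  d=-]
1: R B1 -> L1 miss  d=-]
2: R B1 -> L1 hit  d=-]
3: R B8 -> L2 hit  d=-]
4: R B6 -> L0 miss  d=-]
5: W B6 -> L0 hit  d=D]
6: W B7 -> L1 miss  d=D]
7: W B0 -> L0 miss wb->B6  d=D]
8: W B0 -> L0 hit  d=D]
9: R B0 -> L0 hit  d=D]
10: R B1 -> L1 miss wb->B7  d=-]
11: R B8 -> L2 hit  d=-]
12: R B7 -> L1 miss  d=-]
13: R B7 -> L1 hit  d=-]
14: R B4 -> L1 miss  d=-]

DIRTY = [0]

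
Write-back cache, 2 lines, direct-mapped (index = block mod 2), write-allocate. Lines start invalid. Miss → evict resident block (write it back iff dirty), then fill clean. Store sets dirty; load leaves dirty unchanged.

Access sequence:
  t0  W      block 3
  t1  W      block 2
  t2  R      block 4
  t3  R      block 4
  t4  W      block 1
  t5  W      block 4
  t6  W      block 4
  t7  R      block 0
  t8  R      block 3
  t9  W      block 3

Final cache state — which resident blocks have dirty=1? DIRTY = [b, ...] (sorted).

0: W B3 -> L1 miss  d=D]
1: W B2 -> L0 miss  d=D]
2: R B4 -> L0 miss wb->B2  d=-]
3: R B4 -> L0 hit  d=-]
4: W B1 -> L1 miss wb->B3  d=D]
5: W B4 -> L0 hit  d=D]
6: W B4 -> L0 hit  d=D]
7: R B0 -> L0 miss wb->B4  d=-]
8: R B3 -> L1 miss wb->B1  d=-]
9: W B3 -> L1 hit  d=D]

DIRTY = [3]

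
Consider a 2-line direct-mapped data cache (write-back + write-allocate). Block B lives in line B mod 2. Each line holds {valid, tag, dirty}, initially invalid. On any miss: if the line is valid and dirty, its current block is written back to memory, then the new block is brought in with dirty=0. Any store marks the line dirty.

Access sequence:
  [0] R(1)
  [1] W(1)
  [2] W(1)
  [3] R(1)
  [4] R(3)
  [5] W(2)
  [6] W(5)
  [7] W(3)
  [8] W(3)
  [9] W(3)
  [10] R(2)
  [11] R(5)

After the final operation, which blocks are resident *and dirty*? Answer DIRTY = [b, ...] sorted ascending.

DIRTY = [2]

0: R B1 → L1 miss [-]
1: W B1 → L1 hit [D]
2: W B1 → L1 hit [D]
3: R B1 → L1 hit [D]
4: R B3 → L1 miss wb→B1 [-]
5: W B2 → L0 miss [D]
6: W B5 → L1 miss [D]
7: W B3 → L1 miss wb→B5 [D]
8: W B3 → L1 hit [D]
9: W B3 → L1 hit [D]
10: R B2 → L0 hit [D]
11: R B5 → L1 miss wb→B3 [-]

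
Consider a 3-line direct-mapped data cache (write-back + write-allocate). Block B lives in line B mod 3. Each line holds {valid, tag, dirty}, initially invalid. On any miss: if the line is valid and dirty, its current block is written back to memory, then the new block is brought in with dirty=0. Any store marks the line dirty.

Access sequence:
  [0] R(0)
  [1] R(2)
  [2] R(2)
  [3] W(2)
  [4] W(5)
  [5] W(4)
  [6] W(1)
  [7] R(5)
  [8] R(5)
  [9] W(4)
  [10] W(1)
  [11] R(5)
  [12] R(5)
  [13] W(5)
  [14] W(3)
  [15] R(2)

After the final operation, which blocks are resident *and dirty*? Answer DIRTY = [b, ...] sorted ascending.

0: R B0 -> L0 miss  d=-]
1: R B2 -> L2 miss  d=-]
2: R B2 -> L2 hit  d=-]
3: W B2 -> L2 hit  d=D]
4: W B5 -> L2 miss wb->B2  d=D]
5: W B4 -> L1 miss  d=D]
6: W B1 -> L1 miss wb->B4  d=D]
7: R B5 -> L2 hit  d=D]
8: R B5 -> L2 hit  d=D]
9: W B4 -> L1 miss wb->B1  d=D]
10: W B1 -> L1 miss wb->B4  d=D]
11: R B5 -> L2 hit  d=D]
12: R B5 -> L2 hit  d=D]
13: W B5 -> L2 hit  d=D]
14: W B3 -> L0 miss  d=D]
15: R B2 -> L2 miss wb->B5  d=-]

DIRTY = [1, 3]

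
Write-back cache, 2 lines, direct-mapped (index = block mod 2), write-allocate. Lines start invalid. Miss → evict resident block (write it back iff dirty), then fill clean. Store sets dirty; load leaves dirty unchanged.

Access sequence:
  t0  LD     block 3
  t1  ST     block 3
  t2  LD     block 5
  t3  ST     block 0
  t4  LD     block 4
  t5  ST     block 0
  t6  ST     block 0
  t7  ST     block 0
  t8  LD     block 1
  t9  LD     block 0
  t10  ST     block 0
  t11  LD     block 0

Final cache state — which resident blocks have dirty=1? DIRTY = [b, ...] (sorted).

0: R B3 → L1 miss [-]
1: W B3 → L1 hit [D]
2: R B5 → L1 miss wb→B3 [-]
3: W B0 → L0 miss [D]
4: R B4 → L0 miss wb→B0 [-]
5: W B0 → L0 miss [D]
6: W B0 → L0 hit [D]
7: W B0 → L0 hit [D]
8: R B1 → L1 miss [-]
9: R B0 → L0 hit [D]
10: W B0 → L0 hit [D]
11: R B0 → L0 hit [D]

DIRTY = [0]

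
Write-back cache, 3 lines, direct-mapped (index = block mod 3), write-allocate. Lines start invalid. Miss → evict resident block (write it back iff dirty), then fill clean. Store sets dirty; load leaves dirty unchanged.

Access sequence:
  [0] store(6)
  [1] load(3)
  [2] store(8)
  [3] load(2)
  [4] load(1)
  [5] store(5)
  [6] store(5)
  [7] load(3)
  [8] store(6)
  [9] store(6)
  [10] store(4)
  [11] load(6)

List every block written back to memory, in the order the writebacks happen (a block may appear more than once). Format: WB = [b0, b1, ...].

WB = [6, 8]

0: W B6 -> L0 miss  d=D]
1: R B3 -> L0 miss wb->B6  d=-]
2: W B8 -> L2 miss  d=D]
3: R B2 -> L2 miss wb->B8  d=-]
4: R B1 -> L1 miss  d=-]
5: W B5 -> L2 miss  d=D]
6: W B5 -> L2 hit  d=D]
7: R B3 -> L0 hit  d=-]
8: W B6 -> L0 miss  d=D]
9: W B6 -> L0 hit  d=D]
10: W B4 -> L1 miss  d=D]
11: R B6 -> L0 hit  d=D]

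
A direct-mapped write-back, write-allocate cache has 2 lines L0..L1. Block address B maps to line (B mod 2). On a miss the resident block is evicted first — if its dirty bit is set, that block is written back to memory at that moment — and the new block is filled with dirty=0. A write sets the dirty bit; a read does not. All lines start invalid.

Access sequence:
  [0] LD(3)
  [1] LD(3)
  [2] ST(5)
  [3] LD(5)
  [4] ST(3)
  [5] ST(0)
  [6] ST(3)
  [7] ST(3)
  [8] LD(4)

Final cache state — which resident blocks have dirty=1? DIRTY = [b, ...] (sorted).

DIRTY = [3]

0: R B3 -> L1 miss  d=-]
1: R B3 -> L1 hit  d=-]
2: W B5 -> L1 miss  d=D]
3: R B5 -> L1 hit  d=D]
4: W B3 -> L1 miss wb->B5  d=D]
5: W B0 -> L0 miss  d=D]
6: W B3 -> L1 hit  d=D]
7: W B3 -> L1 hit  d=D]
8: R B4 -> L0 miss wb->B0  d=-]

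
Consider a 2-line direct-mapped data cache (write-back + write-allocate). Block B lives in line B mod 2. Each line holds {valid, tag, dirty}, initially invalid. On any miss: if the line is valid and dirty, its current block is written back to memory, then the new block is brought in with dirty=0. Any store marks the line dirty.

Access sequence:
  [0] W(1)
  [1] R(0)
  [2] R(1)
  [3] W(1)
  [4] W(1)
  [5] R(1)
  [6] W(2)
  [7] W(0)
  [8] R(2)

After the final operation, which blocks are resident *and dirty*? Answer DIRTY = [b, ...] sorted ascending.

DIRTY = [1]

0: W B1 → L1 miss [D]
1: R B0 → L0 miss [-]
2: R B1 → L1 hit [D]
3: W B1 → L1 hit [D]
4: W B1 → L1 hit [D]
5: R B1 → L1 hit [D]
6: W B2 → L0 miss [D]
7: W B0 → L0 miss wb→B2 [D]
8: R B2 → L0 miss wb→B0 [-]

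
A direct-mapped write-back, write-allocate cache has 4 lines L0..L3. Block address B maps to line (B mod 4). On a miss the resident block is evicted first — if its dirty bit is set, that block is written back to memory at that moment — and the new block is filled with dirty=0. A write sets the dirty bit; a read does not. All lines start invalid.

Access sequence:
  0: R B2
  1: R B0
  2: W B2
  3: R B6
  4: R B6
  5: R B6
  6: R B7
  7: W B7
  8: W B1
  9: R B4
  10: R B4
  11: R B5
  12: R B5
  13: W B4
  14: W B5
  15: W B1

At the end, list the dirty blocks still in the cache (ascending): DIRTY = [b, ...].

0: R B2 → L2 miss [-]
1: R B0 → L0 miss [-]
2: W B2 → L2 hit [D]
3: R B6 → L2 miss wb→B2 [-]
4: R B6 → L2 hit [-]
5: R B6 → L2 hit [-]
6: R B7 → L3 miss [-]
7: W B7 → L3 hit [D]
8: W B1 → L1 miss [D]
9: R B4 → L0 miss [-]
10: R B4 → L0 hit [-]
11: R B5 → L1 miss wb→B1 [-]
12: R B5 → L1 hit [-]
13: W B4 → L0 hit [D]
14: W B5 → L1 hit [D]
15: W B1 → L1 miss wb→B5 [D]

DIRTY = [1, 4, 7]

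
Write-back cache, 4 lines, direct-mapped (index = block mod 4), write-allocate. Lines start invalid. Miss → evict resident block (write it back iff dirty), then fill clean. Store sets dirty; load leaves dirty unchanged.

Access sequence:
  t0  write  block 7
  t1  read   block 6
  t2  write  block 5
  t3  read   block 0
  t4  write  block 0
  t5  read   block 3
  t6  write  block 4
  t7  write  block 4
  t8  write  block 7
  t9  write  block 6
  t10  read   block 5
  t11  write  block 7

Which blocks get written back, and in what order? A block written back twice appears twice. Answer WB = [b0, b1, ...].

WB = [7, 0]

0: W B7 -> L3 miss  d=D]
1: R B6 -> L2 miss  d=-]
2: W B5 -> L1 miss  d=D]
3: R B0 -> L0 miss  d=-]
4: W B0 -> L0 hit  d=D]
5: R B3 -> L3 miss wb->B7  d=-]
6: W B4 -> L0 miss wb->B0  d=D]
7: W B4 -> L0 hit  d=D]
8: W B7 -> L3 miss  d=D]
9: W B6 -> L2 hit  d=D]
10: R B5 -> L1 hit  d=D]
11: W B7 -> L3 hit  d=D]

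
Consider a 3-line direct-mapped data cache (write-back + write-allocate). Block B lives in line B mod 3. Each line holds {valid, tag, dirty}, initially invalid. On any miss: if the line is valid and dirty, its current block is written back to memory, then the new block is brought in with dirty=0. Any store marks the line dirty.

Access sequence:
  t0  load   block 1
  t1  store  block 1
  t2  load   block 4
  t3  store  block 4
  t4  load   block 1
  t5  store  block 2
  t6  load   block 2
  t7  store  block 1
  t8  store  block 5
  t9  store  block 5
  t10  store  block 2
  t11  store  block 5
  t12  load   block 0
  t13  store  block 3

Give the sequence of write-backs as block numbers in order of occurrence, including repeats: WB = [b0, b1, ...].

  0 | R B1 → L1 miss [-]
  1 | W B1 → L1 hit [D]
  2 | R B4 → L1 miss wb→B1 [-]
  3 | W B4 → L1 hit [D]
  4 | R B1 → L1 miss wb→B4 [-]
  5 | W B2 → L2 miss [D]
  6 | R B2 → L2 hit [D]
  7 | W B1 → L1 hit [D]
  8 | W B5 → L2 miss wb→B2 [D]
  9 | W B5 → L2 hit [D]
  10 | W B2 → L2 miss wb→B5 [D]
  11 | W B5 → L2 miss wb→B2 [D]
  12 | R B0 → L0 miss [-]
  13 | W B3 → L0 miss [D]

WB = [1, 4, 2, 5, 2]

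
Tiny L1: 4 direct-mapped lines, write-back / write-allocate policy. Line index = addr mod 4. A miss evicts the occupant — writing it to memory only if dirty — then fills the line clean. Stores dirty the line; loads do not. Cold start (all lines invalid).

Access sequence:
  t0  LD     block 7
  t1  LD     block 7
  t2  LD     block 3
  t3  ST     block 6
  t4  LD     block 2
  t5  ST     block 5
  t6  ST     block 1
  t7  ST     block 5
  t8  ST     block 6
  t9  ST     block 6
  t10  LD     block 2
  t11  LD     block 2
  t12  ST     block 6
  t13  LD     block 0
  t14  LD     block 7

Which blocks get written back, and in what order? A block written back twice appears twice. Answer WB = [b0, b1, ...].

0: R B7 -> L3 miss  d=-]
1: R B7 -> L3 hit  d=-]
2: R B3 -> L3 miss  d=-]
3: W B6 -> L2 miss  d=D]
4: R B2 -> L2 miss wb->B6  d=-]
5: W B5 -> L1 miss  d=D]
6: W B1 -> L1 miss wb->B5  d=D]
7: W B5 -> L1 miss wb->B1  d=D]
8: W B6 -> L2 miss  d=D]
9: W B6 -> L2 hit  d=D]
10: R B2 -> L2 miss wb->B6  d=-]
11: R B2 -> L2 hit  d=-]
12: W B6 -> L2 miss  d=D]
13: R B0 -> L0 miss  d=-]
14: R B7 -> L3 miss  d=-]

WB = [6, 5, 1, 6]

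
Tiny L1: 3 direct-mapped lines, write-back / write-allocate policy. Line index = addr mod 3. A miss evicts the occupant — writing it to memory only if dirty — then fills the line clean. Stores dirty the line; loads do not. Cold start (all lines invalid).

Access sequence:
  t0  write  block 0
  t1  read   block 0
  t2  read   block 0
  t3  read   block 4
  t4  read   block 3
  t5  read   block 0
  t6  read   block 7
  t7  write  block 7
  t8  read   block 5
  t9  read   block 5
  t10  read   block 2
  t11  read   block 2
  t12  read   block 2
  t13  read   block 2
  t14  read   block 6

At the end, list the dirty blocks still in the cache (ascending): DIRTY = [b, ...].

DIRTY = [7]

  0 | W B0 → L0 miss [D]
  1 | R B0 → L0 hit [D]
  2 | R B0 → L0 hit [D]
  3 | R B4 → L1 miss [-]
  4 | R B3 → L0 miss wb→B0 [-]
  5 | R B0 → L0 miss [-]
  6 | R B7 → L1 miss [-]
  7 | W B7 → L1 hit [D]
  8 | R B5 → L2 miss [-]
  9 | R B5 → L2 hit [-]
  10 | R B2 → L2 miss [-]
  11 | R B2 → L2 hit [-]
  12 | R B2 → L2 hit [-]
  13 | R B2 → L2 hit [-]
  14 | R B6 → L0 miss [-]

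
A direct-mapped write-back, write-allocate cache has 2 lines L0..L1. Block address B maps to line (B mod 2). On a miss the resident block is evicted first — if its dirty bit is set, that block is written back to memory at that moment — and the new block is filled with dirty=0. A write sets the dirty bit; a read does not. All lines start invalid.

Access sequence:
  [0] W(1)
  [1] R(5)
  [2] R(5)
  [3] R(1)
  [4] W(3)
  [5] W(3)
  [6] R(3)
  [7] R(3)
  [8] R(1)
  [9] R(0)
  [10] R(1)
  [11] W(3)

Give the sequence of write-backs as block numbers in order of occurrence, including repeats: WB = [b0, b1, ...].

0: W B1 → L1 miss [D]
1: R B5 → L1 miss wb→B1 [-]
2: R B5 → L1 hit [-]
3: R B1 → L1 miss [-]
4: W B3 → L1 miss [D]
5: W B3 → L1 hit [D]
6: R B3 → L1 hit [D]
7: R B3 → L1 hit [D]
8: R B1 → L1 miss wb→B3 [-]
9: R B0 → L0 miss [-]
10: R B1 → L1 hit [-]
11: W B3 → L1 miss [D]

WB = [1, 3]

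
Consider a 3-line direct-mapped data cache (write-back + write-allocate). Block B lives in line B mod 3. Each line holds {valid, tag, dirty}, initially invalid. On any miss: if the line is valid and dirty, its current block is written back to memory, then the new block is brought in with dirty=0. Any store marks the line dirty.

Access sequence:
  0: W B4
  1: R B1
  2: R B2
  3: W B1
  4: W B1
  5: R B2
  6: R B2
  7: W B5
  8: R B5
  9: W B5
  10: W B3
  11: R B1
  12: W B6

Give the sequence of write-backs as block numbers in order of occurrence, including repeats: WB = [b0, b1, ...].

WB = [4, 3]

0: W B4 → L1 miss [D]
1: R B1 → L1 miss wb→B4 [-]
2: R B2 → L2 miss [-]
3: W B1 → L1 hit [D]
4: W B1 → L1 hit [D]
5: R B2 → L2 hit [-]
6: R B2 → L2 hit [-]
7: W B5 → L2 miss [D]
8: R B5 → L2 hit [D]
9: W B5 → L2 hit [D]
10: W B3 → L0 miss [D]
11: R B1 → L1 hit [D]
12: W B6 → L0 miss wb→B3 [D]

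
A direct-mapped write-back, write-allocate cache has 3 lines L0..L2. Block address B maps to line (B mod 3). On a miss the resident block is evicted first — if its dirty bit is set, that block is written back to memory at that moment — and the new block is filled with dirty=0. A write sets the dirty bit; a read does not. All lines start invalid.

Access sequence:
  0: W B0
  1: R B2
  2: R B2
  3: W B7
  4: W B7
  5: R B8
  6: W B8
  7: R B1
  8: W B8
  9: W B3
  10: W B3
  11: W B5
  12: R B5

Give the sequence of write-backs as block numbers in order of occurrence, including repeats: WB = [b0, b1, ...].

WB = [7, 0, 8]

0: W B0 -> L0 miss  d=D]
1: R B2 -> L2 miss  d=-]
2: R B2 -> L2 hit  d=-]
3: W B7 -> L1 miss  d=D]
4: W B7 -> L1 hit  d=D]
5: R B8 -> L2 miss  d=-]
6: W B8 -> L2 hit  d=D]
7: R B1 -> L1 miss wb->B7  d=-]
8: W B8 -> L2 hit  d=D]
9: W B3 -> L0 miss wb->B0  d=D]
10: W B3 -> L0 hit  d=D]
11: W B5 -> L2 miss wb->B8  d=D]
12: R B5 -> L2 hit  d=D]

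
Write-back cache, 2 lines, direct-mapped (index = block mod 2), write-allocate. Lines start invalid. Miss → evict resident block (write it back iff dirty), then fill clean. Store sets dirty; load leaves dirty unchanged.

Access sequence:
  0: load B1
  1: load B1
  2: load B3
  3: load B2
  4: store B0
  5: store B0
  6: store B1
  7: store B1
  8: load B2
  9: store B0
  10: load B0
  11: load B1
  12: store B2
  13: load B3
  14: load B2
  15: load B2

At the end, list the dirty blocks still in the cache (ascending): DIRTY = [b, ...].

0: R B1 -> L1 miss  d=-]
1: R B1 -> L1 hit  d=-]
2: R B3 -> L1 miss  d=-]
3: R B2 -> L0 miss  d=-]
4: W B0 -> L0 miss  d=D]
5: W B0 -> L0 hit  d=D]
6: W B1 -> L1 miss  d=D]
7: W B1 -> L1 hit  d=D]
8: R B2 -> L0 miss wb->B0  d=-]
9: W B0 -> L0 miss  d=D]
10: R B0 -> L0 hit  d=D]
11: R B1 -> L1 hit  d=D]
12: W B2 -> L0 miss wb->B0  d=D]
13: R B3 -> L1 miss wb->B1  d=-]
14: R B2 -> L0 hit  d=D]
15: R B2 -> L0 hit  d=D]

DIRTY = [2]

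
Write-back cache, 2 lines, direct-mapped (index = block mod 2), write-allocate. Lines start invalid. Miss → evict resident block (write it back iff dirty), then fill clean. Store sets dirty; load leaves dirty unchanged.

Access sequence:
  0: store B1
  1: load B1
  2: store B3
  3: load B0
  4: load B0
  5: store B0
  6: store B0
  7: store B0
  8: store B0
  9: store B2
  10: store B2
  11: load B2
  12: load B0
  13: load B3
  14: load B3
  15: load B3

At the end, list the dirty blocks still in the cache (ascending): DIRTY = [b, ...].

DIRTY = [3]

0: W B1 -> L1 miss  d=D]
1: R B1 -> L1 hit  d=D]
2: W B3 -> L1 miss wb->B1  d=D]
3: R B0 -> L0 miss  d=-]
4: R B0 -> L0 hit  d=-]
5: W B0 -> L0 hit  d=D]
6: W B0 -> L0 hit  d=D]
7: W B0 -> L0 hit  d=D]
8: W B0 -> L0 hit  d=D]
9: W B2 -> L0 miss wb->B0  d=D]
10: W B2 -> L0 hit  d=D]
11: R B2 -> L0 hit  d=D]
12: R B0 -> L0 miss wb->B2  d=-]
13: R B3 -> L1 hit  d=D]
14: R B3 -> L1 hit  d=D]
15: R B3 -> L1 hit  d=D]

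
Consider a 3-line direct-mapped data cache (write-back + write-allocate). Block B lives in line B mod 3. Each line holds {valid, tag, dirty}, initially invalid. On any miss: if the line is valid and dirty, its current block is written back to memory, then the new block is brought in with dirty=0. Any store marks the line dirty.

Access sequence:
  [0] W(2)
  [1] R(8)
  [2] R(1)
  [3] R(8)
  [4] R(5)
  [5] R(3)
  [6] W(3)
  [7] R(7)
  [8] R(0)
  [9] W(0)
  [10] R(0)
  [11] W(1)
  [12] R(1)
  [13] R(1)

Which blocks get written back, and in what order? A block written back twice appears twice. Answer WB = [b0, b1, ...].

  0 | W B2 → L2 miss [D]
  1 | R B8 → L2 miss wb→B2 [-]
  2 | R B1 → L1 miss [-]
  3 | R B8 → L2 hit [-]
  4 | R B5 → L2 miss [-]
  5 | R B3 → L0 miss [-]
  6 | W B3 → L0 hit [D]
  7 | R B7 → L1 miss [-]
  8 | R B0 → L0 miss wb→B3 [-]
  9 | W B0 → L0 hit [D]
  10 | R B0 → L0 hit [D]
  11 | W B1 → L1 miss [D]
  12 | R B1 → L1 hit [D]
  13 | R B1 → L1 hit [D]

WB = [2, 3]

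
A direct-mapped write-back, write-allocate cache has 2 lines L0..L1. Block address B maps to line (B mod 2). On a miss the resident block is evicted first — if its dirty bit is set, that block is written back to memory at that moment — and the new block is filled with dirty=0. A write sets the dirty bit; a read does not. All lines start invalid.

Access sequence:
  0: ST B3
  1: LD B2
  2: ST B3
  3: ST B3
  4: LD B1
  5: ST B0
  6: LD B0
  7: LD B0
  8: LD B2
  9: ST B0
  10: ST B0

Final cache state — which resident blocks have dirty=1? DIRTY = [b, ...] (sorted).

DIRTY = [0]

0: W B3 -> L1 miss  d=D]
1: R B2 -> L0 miss  d=-]
2: W B3 -> L1 hit  d=D]
3: W B3 -> L1 hit  d=D]
4: R B1 -> L1 miss wb->B3  d=-]
5: W B0 -> L0 miss  d=D]
6: R B0 -> L0 hit  d=D]
7: R B0 -> L0 hit  d=D]
8: R B2 -> L0 miss wb->B0  d=-]
9: W B0 -> L0 miss  d=D]
10: W B0 -> L0 hit  d=D]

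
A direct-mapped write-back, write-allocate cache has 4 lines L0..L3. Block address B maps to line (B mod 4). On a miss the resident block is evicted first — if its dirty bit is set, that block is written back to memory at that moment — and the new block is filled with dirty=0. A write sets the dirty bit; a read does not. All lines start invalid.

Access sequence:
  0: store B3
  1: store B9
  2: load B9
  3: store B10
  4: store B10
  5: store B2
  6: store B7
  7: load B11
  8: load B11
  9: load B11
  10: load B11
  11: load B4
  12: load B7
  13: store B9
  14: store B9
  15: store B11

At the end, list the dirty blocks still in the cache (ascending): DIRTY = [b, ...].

DIRTY = [2, 9, 11]

  0 | W B3 → L3 miss [D]
  1 | W B9 → L1 miss [D]
  2 | R B9 → L1 hit [D]
  3 | W B10 → L2 miss [D]
  4 | W B10 → L2 hit [D]
  5 | W B2 → L2 miss wb→B10 [D]
  6 | W B7 → L3 miss wb→B3 [D]
  7 | R B11 → L3 miss wb→B7 [-]
  8 | R B11 → L3 hit [-]
  9 | R B11 → L3 hit [-]
  10 | R B11 → L3 hit [-]
  11 | R B4 → L0 miss [-]
  12 | R B7 → L3 miss [-]
  13 | W B9 → L1 hit [D]
  14 | W B9 → L1 hit [D]
  15 | W B11 → L3 miss [D]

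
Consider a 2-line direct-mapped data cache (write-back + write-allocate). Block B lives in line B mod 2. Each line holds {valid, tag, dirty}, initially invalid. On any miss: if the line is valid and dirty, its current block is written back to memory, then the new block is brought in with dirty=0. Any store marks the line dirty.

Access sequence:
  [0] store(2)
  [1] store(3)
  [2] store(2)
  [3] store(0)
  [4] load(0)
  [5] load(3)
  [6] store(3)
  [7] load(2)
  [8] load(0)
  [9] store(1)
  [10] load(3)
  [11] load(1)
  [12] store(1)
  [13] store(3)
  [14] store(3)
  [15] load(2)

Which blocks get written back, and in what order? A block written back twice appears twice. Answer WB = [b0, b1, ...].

0: W B2 -> L0 miss  d=D]
1: W B3 -> L1 miss  d=D]
2: W B2 -> L0 hit  d=D]
3: W B0 -> L0 miss wb->B2  d=D]
4: R B0 -> L0 hit  d=D]
5: R B3 -> L1 hit  d=D]
6: W B3 -> L1 hit  d=D]
7: R B2 -> L0 miss wb->B0  d=-]
8: R B0 -> L0 miss  d=-]
9: W B1 -> L1 miss wb->B3  d=D]
10: R B3 -> L1 miss wb->B1  d=-]
11: R B1 -> L1 miss  d=-]
12: W B1 -> L1 hit  d=D]
13: W B3 -> L1 miss wb->B1  d=D]
14: W B3 -> L1 hit  d=D]
15: R B2 -> L0 miss  d=-]

WB = [2, 0, 3, 1, 1]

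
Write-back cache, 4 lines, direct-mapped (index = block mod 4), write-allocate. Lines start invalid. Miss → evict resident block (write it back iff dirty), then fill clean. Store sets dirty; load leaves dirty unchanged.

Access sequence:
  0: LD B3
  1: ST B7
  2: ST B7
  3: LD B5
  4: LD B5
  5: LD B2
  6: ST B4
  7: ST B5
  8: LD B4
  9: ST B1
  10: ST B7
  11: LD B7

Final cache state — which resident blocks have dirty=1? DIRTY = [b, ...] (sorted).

  0 | R B3 → L3 miss [-]
  1 | W B7 → L3 miss [D]
  2 | W B7 → L3 hit [D]
  3 | R B5 → L1 miss [-]
  4 | R B5 → L1 hit [-]
  5 | R B2 → L2 miss [-]
  6 | W B4 → L0 miss [D]
  7 | W B5 → L1 hit [D]
  8 | R B4 → L0 hit [D]
  9 | W B1 → L1 miss wb→B5 [D]
  10 | W B7 → L3 hit [D]
  11 | R B7 → L3 hit [D]

DIRTY = [1, 4, 7]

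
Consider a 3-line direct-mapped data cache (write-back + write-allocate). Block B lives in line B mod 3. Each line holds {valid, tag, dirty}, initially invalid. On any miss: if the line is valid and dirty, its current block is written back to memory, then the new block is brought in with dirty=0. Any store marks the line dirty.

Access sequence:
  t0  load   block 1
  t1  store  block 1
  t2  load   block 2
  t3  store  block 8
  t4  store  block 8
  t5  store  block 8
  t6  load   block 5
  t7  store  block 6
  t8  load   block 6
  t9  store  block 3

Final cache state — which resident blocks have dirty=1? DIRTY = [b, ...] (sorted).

0: R B1 -> L1 miss  d=-]
1: W B1 -> L1 hit  d=D]
2: R B2 -> L2 miss  d=-]
3: W B8 -> L2 miss  d=D]
4: W B8 -> L2 hit  d=D]
5: W B8 -> L2 hit  d=D]
6: R B5 -> L2 miss wb->B8  d=-]
7: W B6 -> L0 miss  d=D]
8: R B6 -> L0 hit  d=D]
9: W B3 -> L0 miss wb->B6  d=D]

DIRTY = [1, 3]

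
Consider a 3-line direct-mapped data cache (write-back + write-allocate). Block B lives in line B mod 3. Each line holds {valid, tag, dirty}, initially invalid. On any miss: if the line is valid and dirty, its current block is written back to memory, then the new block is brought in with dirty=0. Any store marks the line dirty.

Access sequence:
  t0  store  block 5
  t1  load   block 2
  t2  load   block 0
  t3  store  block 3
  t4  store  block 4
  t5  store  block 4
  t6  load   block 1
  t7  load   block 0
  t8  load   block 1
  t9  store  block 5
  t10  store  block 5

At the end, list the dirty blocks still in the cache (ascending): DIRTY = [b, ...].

DIRTY = [5]

0: W B5 -> L2 miss  d=D]
1: R B2 -> L2 miss wb->B5  d=-]
2: R B0 -> L0 miss  d=-]
3: W B3 -> L0 miss  d=D]
4: W B4 -> L1 miss  d=D]
5: W B4 -> L1 hit  d=D]
6: R B1 -> L1 miss wb->B4  d=-]
7: R B0 -> L0 miss wb->B3  d=-]
8: R B1 -> L1 hit  d=-]
9: W B5 -> L2 miss  d=D]
10: W B5 -> L2 hit  d=D]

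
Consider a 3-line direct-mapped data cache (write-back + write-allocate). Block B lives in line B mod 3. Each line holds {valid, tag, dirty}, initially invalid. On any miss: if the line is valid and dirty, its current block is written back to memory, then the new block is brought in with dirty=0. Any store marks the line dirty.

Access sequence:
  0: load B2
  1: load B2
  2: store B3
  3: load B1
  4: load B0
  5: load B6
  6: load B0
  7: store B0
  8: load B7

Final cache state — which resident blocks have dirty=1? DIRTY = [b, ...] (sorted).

DIRTY = [0]

0: R B2 → L2 miss [-]
1: R B2 → L2 hit [-]
2: W B3 → L0 miss [D]
3: R B1 → L1 miss [-]
4: R B0 → L0 miss wb→B3 [-]
5: R B6 → L0 miss [-]
6: R B0 → L0 miss [-]
7: W B0 → L0 hit [D]
8: R B7 → L1 miss [-]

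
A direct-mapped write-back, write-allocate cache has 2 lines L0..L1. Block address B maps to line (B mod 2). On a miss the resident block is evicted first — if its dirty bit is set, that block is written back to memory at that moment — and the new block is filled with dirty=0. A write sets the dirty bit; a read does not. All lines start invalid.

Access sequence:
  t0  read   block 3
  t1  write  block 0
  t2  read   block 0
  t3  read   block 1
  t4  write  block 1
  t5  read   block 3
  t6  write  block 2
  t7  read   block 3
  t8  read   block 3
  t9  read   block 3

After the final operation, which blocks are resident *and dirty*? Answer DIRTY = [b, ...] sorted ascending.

DIRTY = [2]

0: R B3 -> L1 miss  d=-]
1: W B0 -> L0 miss  d=D]
2: R B0 -> L0 hit  d=D]
3: R B1 -> L1 miss  d=-]
4: W B1 -> L1 hit  d=D]
5: R B3 -> L1 miss wb->B1  d=-]
6: W B2 -> L0 miss wb->B0  d=D]
7: R B3 -> L1 hit  d=-]
8: R B3 -> L1 hit  d=-]
9: R B3 -> L1 hit  d=-]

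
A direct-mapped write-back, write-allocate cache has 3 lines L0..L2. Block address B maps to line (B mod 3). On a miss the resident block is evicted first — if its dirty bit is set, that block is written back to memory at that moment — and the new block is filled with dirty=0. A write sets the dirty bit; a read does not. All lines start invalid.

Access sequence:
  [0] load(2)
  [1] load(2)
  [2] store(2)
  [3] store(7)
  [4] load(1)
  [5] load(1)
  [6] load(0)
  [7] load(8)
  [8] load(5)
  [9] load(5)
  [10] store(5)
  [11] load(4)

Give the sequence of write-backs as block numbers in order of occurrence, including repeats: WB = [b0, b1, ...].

WB = [7, 2]

0: R B2 → L2 miss [-]
1: R B2 → L2 hit [-]
2: W B2 → L2 hit [D]
3: W B7 → L1 miss [D]
4: R B1 → L1 miss wb→B7 [-]
5: R B1 → L1 hit [-]
6: R B0 → L0 miss [-]
7: R B8 → L2 miss wb→B2 [-]
8: R B5 → L2 miss [-]
9: R B5 → L2 hit [-]
10: W B5 → L2 hit [D]
11: R B4 → L1 miss [-]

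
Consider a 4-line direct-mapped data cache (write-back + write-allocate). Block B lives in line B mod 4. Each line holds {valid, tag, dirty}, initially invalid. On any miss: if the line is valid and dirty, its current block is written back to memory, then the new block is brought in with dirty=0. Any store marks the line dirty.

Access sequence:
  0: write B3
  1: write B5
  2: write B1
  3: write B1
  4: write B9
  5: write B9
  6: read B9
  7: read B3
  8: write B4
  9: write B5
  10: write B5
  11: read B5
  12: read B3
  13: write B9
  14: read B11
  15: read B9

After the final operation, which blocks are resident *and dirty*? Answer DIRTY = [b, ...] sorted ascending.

DIRTY = [4, 9]

  0 | W B3 → L3 miss [D]
  1 | W B5 → L1 miss [D]
  2 | W B1 → L1 miss wb→B5 [D]
  3 | W B1 → L1 hit [D]
  4 | W B9 → L1 miss wb→B1 [D]
  5 | W B9 → L1 hit [D]
  6 | R B9 → L1 hit [D]
  7 | R B3 → L3 hit [D]
  8 | W B4 → L0 miss [D]
  9 | W B5 → L1 miss wb→B9 [D]
  10 | W B5 → L1 hit [D]
  11 | R B5 → L1 hit [D]
  12 | R B3 → L3 hit [D]
  13 | W B9 → L1 miss wb→B5 [D]
  14 | R B11 → L3 miss wb→B3 [-]
  15 | R B9 → L1 hit [D]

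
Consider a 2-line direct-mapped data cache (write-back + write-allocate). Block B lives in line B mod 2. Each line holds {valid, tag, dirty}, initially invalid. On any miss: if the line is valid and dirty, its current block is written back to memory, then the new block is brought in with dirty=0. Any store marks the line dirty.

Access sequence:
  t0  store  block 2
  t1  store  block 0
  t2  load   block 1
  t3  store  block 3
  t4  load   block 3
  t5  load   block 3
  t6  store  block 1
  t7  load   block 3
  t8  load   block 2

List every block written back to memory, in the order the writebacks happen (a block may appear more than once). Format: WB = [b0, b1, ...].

WB = [2, 3, 1, 0]

0: W B2 → L0 miss [D]
1: W B0 → L0 miss wb→B2 [D]
2: R B1 → L1 miss [-]
3: W B3 → L1 miss [D]
4: R B3 → L1 hit [D]
5: R B3 → L1 hit [D]
6: W B1 → L1 miss wb→B3 [D]
7: R B3 → L1 miss wb→B1 [-]
8: R B2 → L0 miss wb→B0 [-]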